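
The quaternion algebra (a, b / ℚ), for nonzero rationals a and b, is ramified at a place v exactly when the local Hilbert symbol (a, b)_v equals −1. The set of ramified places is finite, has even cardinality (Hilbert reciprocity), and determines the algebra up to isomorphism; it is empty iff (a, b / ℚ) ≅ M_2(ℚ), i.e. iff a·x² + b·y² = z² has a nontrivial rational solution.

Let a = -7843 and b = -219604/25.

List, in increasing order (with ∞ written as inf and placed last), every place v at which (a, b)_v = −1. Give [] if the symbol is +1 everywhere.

Mod squares: a ≡ -7843, b ≡ -54901. Check v ∈ {∞, 2, 5, 7, 11, 23, 31}.
v=5: a=5^0·(≡2), b=5^-2·(≡1) mod 5; (2|5)=-1, (1|5)=+1; (−1)^{0·-2·2}·(-1)^-2·(+1)^0 = +1.
v=23: a=23^1·(≡4), b=23^1·(≡10) mod 23; (4|23)=+1, (10|23)=-1; (−1)^{1·1·11}·(+1)^1·(-1)^1 = +1.
v=2: v_2(a)=0, v_2(b)=2; units ≡ 5, 3 (mod 8); ε·ε+αω+βω = 0·1+0·1+2·1 ≡ 0  ⇒  (a,b)_2 = +1.
v=31: a=31^1·(≡26), b=31^1·(≡13) mod 31; (26|31)=-1, (13|31)=-1; (−1)^{1·1·15}·(-1)^1·(-1)^1 = -1.
v=11: a=11^1·(≡2), b=11^1·(≡4) mod 11; (2|11)=-1, (4|11)=+1; (−1)^{1·1·5}·(-1)^1·(+1)^1 = +1.
v=∞: -7843 < 0 and -54901 < 0  ⇒  (a,b)_∞ = -1.
v=7: a=7^0·(≡4), b=7^1·(≡4) mod 7; (4|7)=+1, (4|7)=+1; (−1)^{0·1·3}·(+1)^1·(+1)^0 = +1.
|Ram(-7843, -54901)| = 2, even; anisotropic at {31, ∞}.

[31, inf]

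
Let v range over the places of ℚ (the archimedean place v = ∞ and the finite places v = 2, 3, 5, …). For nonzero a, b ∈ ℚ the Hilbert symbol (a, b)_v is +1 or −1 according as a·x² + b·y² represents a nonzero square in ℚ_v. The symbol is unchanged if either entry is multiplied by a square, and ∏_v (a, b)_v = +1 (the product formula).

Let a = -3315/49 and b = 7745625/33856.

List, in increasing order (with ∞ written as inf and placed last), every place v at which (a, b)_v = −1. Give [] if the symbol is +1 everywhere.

(a, b) ≡ (-3315, 17) mod (ℚ^×)²; places V = {2, 3, 5, 7, 13, 17, 23, ∞}.
(a,b)_5: α=1, u≡3; β=4, v≡3 (mod 5); (3|5)=-1, (3|5)=-1; sign (−1)^0·-1^4·-1^1 = -1.
(a,b)_3: α=1, u≡2; β=6, v≡2 (mod 3); (2|3)=-1, (2|3)=-1; sign (−1)^0·-1^6·-1^1 = -1.
(a,b)_17: α=1, u≡4; β=1, v≡16 (mod 17); (4|17)=+1, (16|17)=+1; sign (−1)^0·+1^1·+1^1 = +1.
(a,b)_2: α=0, β=-6; u≡5, v≡1 (mod 8); ε(u)ε(v)=0·0, αω(v)=0·0, βω(u)=-6·1; sum ≡ 0  ⇒  +1.
(a,b)_13: α=1, u≡7; β=0, v≡1 (mod 13); (7|13)=-1, (1|13)=+1; sign (−1)^0·-1^0·+1^1 = +1.
(a,b)_∞: sgn(-3315)=−, sgn(17)=+, so +1.
(a,b)_23: α=0, u≡22; β=-2, v≡17 (mod 23); (22|23)=-1, (17|23)=-1; sign (−1)^0·-1^-2·-1^0 = +1.
(a,b)_7: α=-2, u≡3; β=0, v≡5 (mod 7); (3|7)=-1, (5|7)=-1; sign (−1)^0·-1^0·-1^-2 = +1.
|Ram(-3315, 17)| = 2, even; anisotropic at {3, 5}.

[3, 5]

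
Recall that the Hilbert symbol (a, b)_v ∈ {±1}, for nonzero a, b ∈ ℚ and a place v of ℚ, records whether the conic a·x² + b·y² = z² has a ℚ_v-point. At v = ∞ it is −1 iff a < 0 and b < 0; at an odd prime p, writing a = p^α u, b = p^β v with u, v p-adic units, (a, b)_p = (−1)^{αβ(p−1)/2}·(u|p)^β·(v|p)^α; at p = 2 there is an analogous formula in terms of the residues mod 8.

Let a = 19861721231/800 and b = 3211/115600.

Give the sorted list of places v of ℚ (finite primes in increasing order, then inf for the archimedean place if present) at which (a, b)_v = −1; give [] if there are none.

(a, b) ≡ (163438, 19) mod (ℚ^×)²; places V = {2, 5, 11, 13, 17, 19, 23, 29, ∞}.
(a,b)_23: α=1, u≡10; β=0, v≡7 (mod 23); (10|23)=-1, (7|23)=-1; sign (−1)^0·-1^0·-1^1 = -1.
(a,b)_29: α=2, u≡7; β=0, v≡18 (mod 29); (7|29)=+1, (18|29)=-1; sign (−1)^0·+1^0·-1^2 = +1.
(a,b)_13: α=0, u≡2; β=2, v≡8 (mod 13); (2|13)=-1, (8|13)=-1; sign (−1)^0·-1^2·-1^0 = +1.
(a,b)_19: α=1, u≡13; β=1, v≡9 (mod 19); (13|19)=-1, (9|19)=+1; sign (−1)^1·-1^1·+1^1 = +1.
(a,b)_2: α=-5, β=-4; u≡7, v≡3 (mod 8); ε(u)ε(v)=1·1, αω(v)=-5·1, βω(u)=-4·0; sum ≡ 0  ⇒  +1.
(a,b)_11: α=1, u≡2; β=0, v≡10 (mod 11); (2|11)=-1, (10|11)=-1; sign (−1)^0·-1^0·-1^1 = -1.
(a,b)_∞: sgn(163438)=+, sgn(19)=+, so +1.
(a,b)_17: α=3, u≡2; β=-2, v≡13 (mod 17); (2|17)=+1, (13|17)=+1; sign (−1)^0·+1^-2·+1^3 = +1.
(a,b)_5: α=-2, u≡3; β=-2, v≡4 (mod 5); (3|5)=-1, (4|5)=+1; sign (−1)^0·-1^-2·+1^-2 = +1.
|Ram(163438, 19)| = 2, even; anisotropic at {11, 23}.

[11, 23]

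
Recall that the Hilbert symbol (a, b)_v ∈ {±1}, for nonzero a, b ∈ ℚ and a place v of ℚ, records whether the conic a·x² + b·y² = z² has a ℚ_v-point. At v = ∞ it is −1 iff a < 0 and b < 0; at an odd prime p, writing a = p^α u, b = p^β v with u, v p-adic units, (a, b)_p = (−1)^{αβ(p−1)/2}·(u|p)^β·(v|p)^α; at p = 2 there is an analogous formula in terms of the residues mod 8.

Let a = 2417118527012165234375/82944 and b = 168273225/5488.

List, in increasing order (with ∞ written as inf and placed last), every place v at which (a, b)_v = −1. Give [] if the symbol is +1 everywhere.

[2, 7, 13, 23, 29, 41]

Mod squares: a ≡ 11063, b ≡ 5235167. Check v ∈ {∞, 2, 3, 5, 7, 13, 17, 23, 29, 37, 41}.
v=29: a=29^2·(≡11), b=29^1·(≡21) mod 29; (11|29)=-1, (21|29)=-1; (−1)^{2·1·14}·(-1)^1·(-1)^2 = -1.
v=2: v_2(a)=-10, v_2(b)=-4; units ≡ 7, 7 (mod 8); ε·ε+αω+βω = 1·1+-10·0+-4·0 ≡ 1  ⇒  (a,b)_2 = -1.
v=5: a=5^8·(≡2), b=5^2·(≡3) mod 5; (2|5)=-1, (3|5)=-1; (−1)^{8·2·2}·(-1)^2·(-1)^8 = +1.
v=41: a=41^2·(≡34), b=41^1·(≡27) mod 41; (34|41)=-1, (27|41)=-1; (−1)^{2·1·20}·(-1)^1·(-1)^2 = -1.
v=13: a=13^1·(≡11), b=13^0·(≡8) mod 13; (11|13)=-1, (8|13)=-1; (−1)^{1·0·6}·(-1)^0·(-1)^1 = -1.
v=7: a=7^0·(≡5), b=7^-3·(≡4) mod 7; (5|7)=-1, (4|7)=+1; (−1)^{0·-3·3}·(-1)^-3·(+1)^0 = -1.
v=23: a=23^1·(≡11), b=23^0·(≡20) mod 23; (11|23)=-1, (20|23)=-1; (−1)^{1·0·11}·(-1)^0·(-1)^1 = -1.
v=17: a=17^2·(≡2), b=17^1·(≡4) mod 17; (2|17)=+1, (4|17)=+1; (−1)^{2·1·8}·(+1)^1·(+1)^2 = +1.
v=3: a=3^-4·(≡2), b=3^2·(≡2) mod 3; (2|3)=-1, (2|3)=-1; (−1)^{-4·2·1}·(-1)^2·(-1)^-4 = +1.
v=37: a=37^3·(≡26), b=37^1·(≡12) mod 37; (26|37)=+1, (12|37)=+1; (−1)^{3·1·18}·(+1)^1·(+1)^3 = +1.
v=∞: 11063 > 0 and 5235167 > 0  ⇒  (a,b)_∞ = +1.
|Ram(11063, 5235167)| = 6, even; anisotropic at {2, 7, 13, 23, 29, 41}.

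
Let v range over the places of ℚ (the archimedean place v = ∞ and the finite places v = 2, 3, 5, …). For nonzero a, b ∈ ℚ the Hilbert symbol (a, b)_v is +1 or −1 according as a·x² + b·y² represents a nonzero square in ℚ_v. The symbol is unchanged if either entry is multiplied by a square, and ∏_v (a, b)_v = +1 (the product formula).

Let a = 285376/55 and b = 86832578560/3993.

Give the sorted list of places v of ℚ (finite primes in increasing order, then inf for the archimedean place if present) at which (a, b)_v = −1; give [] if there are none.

[2, 13]

Mod squares: a ≡ 5005, b ≡ 330. Check v ∈ {∞, 2, 3, 5, 7, 11, 13}.
v=∞: 5005 > 0 and 330 > 0  ⇒  (a,b)_∞ = +1.
v=5: a=5^-1·(≡1), b=5^1·(≡4) mod 5; (1|5)=+1, (4|5)=+1; (−1)^{-1·1·2}·(+1)^1·(+1)^-1 = +1.
v=13: a=13^1·(≡7), b=13^2·(≡8) mod 13; (7|13)=-1, (8|13)=-1; (−1)^{1·2·6}·(-1)^2·(-1)^1 = -1.
v=2: v_2(a)=6, v_2(b)=21; units ≡ 5, 5 (mod 8); ε·ε+αω+βω = 0·0+6·1+21·1 ≡ 1  ⇒  (a,b)_2 = -1.
v=3: a=3^0·(≡1), b=3^-1·(≡2) mod 3; (1|3)=+1, (2|3)=-1; (−1)^{0·-1·1}·(+1)^-1·(-1)^0 = +1.
v=11: a=11^-1·(≡5), b=11^-3·(≡8) mod 11; (5|11)=+1, (8|11)=-1; (−1)^{-1·-3·5}·(+1)^-3·(-1)^-1 = +1.
v=7: a=7^3·(≡1), b=7^2·(≡4) mod 7; (1|7)=+1, (4|7)=+1; (−1)^{3·2·3}·(+1)^2·(+1)^3 = +1.
(5005, 330 / ℚ) ramifies at {2, 13}: a division algebra.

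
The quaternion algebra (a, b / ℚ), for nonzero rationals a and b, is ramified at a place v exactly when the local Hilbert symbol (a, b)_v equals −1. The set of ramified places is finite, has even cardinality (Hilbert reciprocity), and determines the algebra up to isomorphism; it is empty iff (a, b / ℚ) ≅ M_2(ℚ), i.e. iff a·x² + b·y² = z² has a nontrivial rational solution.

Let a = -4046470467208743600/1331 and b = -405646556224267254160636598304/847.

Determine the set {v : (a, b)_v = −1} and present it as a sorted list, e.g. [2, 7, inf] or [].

[3, 13, 17, inf]

(a, b) ≡ (-124729, -12558) mod (ℚ^×)²; places V = {2, 3, 5, 7, 11, 13, 17, 23, 29, ∞}.
(a,b)_7: α=0, u≡2; β=-1, v≡3 (mod 7); (2|7)=+1, (3|7)=-1; sign (−1)^0·+1^-1·-1^0 = +1.
(a,b)_17: α=1, u≡14; β=2, v≡11 (mod 17); (14|17)=-1, (11|17)=-1; sign (−1)^0·-1^2·-1^1 = -1.
(a,b)_∞: sgn(-124729)=−, sgn(-12558)=−, so -1.
(a,b)_23: α=3, u≡19; β=5, v≡16 (mod 23); (19|23)=-1, (16|23)=+1; sign (−1)^1·-1^5·+1^3 = +1.
(a,b)_2: α=4, β=5; u≡7, v≡1 (mod 8); ε(u)ε(v)=1·0, αω(v)=4·0, βω(u)=5·0; sum ≡ 0  ⇒  +1.
(a,b)_29: α=1, u≡5; β=2, v≡4 (mod 29); (5|29)=+1, (4|29)=+1; sign (−1)^0·+1^2·+1^1 = +1.
(a,b)_11: α=-3, u≡7; β=-2, v≡3 (mod 11); (7|11)=-1, (3|11)=+1; sign (−1)^0·-1^-2·+1^-3 = +1.
(a,b)_3: α=10, u≡2; β=17, v≡2 (mod 3); (2|3)=-1, (2|3)=-1; sign (−1)^0·-1^17·-1^10 = -1.
(a,b)_13: α=4, u≡7; β=7, v≡9 (mod 13); (7|13)=-1, (9|13)=+1; sign (−1)^0·-1^7·+1^4 = -1.
(a,b)_5: α=2, u≡1; β=0, v≡3 (mod 5); (1|5)=+1, (3|5)=-1; sign (−1)^0·+1^0·-1^2 = +1.
|Ram(-124729, -12558)| = 4, even; anisotropic at {3, 13, 17, ∞}.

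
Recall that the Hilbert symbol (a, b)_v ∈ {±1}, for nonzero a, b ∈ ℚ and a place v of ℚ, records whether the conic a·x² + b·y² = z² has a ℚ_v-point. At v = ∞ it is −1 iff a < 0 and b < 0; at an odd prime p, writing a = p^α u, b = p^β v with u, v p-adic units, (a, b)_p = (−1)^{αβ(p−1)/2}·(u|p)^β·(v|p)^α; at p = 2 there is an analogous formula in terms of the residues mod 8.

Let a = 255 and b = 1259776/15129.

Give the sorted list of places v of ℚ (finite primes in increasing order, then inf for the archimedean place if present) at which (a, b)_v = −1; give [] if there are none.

[7, 19]

Mod squares: a ≡ 255, b ≡ 4921. Check v ∈ {∞, 2, 3, 5, 7, 17, 19, 37, 41}.
v=3: a=3^1·(≡1), b=3^-2·(≡1) mod 3; (1|3)=+1, (1|3)=+1; (−1)^{1·-2·1}·(+1)^-2·(+1)^1 = +1.
v=19: a=19^0·(≡8), b=19^1·(≡14) mod 19; (8|19)=-1, (14|19)=-1; (−1)^{0·1·9}·(-1)^1·(-1)^0 = -1.
v=∞: 255 > 0 and 4921 > 0  ⇒  (a,b)_∞ = +1.
v=37: a=37^0·(≡33), b=37^1·(≡35) mod 37; (33|37)=+1, (35|37)=-1; (−1)^{0·1·18}·(+1)^1·(-1)^0 = +1.
v=2: v_2(a)=0, v_2(b)=8; units ≡ 7, 1 (mod 8); ε·ε+αω+βω = 1·0+0·0+8·0 ≡ 0  ⇒  (a,b)_2 = +1.
v=41: a=41^0·(≡9), b=41^-2·(≡33) mod 41; (9|41)=+1, (33|41)=+1; (−1)^{0·-2·20}·(+1)^-2·(+1)^0 = +1.
v=17: a=17^1·(≡15), b=17^0·(≡9) mod 17; (15|17)=+1, (9|17)=+1; (−1)^{1·0·8}·(+1)^0·(+1)^1 = +1.
v=7: a=7^0·(≡3), b=7^1·(≡6) mod 7; (3|7)=-1, (6|7)=-1; (−1)^{0·1·3}·(-1)^1·(-1)^0 = -1.
v=5: a=5^1·(≡1), b=5^0·(≡4) mod 5; (1|5)=+1, (4|5)=+1; (−1)^{1·0·2}·(+1)^0·(+1)^1 = +1.
|Ram(255, 4921)| = 2, even; anisotropic at {7, 19}.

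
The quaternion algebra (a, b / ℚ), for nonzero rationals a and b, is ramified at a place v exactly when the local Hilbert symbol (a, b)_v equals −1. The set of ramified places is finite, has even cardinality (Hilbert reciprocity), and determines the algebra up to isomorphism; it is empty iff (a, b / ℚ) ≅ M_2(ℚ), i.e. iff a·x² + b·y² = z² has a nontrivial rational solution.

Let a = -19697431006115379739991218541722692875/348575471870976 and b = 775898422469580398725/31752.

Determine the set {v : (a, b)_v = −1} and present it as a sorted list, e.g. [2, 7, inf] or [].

(a, b) ≡ (-24035, 1178) mod (ℚ^×)²; places V = {2, 3, 5, 7, 11, 17, 19, 23, 31, 47, 53, ∞}.
(a,b)_∞: sgn(-24035)=−, sgn(1178)=+, so +1.
(a,b)_17: α=4, u≡6; β=2, v≡12 (mod 17); (6|17)=-1, (12|17)=-1; sign (−1)^0·-1^2·-1^4 = +1.
(a,b)_11: α=3, u≡9; β=2, v≡9 (mod 11); (9|11)=+1, (9|11)=+1; sign (−1)^0·+1^2·+1^3 = +1.
(a,b)_5: α=3, u≡2; β=2, v≡2 (mod 5); (2|5)=-1, (2|5)=-1; sign (−1)^0·-1^2·-1^3 = -1.
(a,b)_47: α=2, u≡45; β=0, v≡18 (mod 47); (45|47)=-1, (18|47)=+1; sign (−1)^0·-1^0·+1^2 = +1.
(a,b)_23: α=3, u≡4; β=2, v≡11 (mod 23); (4|23)=+1, (11|23)=-1; sign (−1)^0·+1^2·-1^3 = -1.
(a,b)_19: α=5, u≡18; β=3, v≡1 (mod 19); (18|19)=-1, (1|19)=+1; sign (−1)^1·-1^3·+1^5 = +1.
(a,b)_31: α=2, u≡27; β=1, v≡8 (mod 31); (27|31)=-1, (8|31)=+1; sign (−1)^0·-1^1·+1^2 = -1.
(a,b)_53: α=6, u≡26; β=4, v≡39 (mod 53); (26|53)=-1, (39|53)=-1; sign (−1)^0·-1^4·-1^6 = +1.
(a,b)_7: α=-8, u≡5; β=-2, v≡4 (mod 7); (5|7)=-1, (4|7)=+1; sign (−1)^0·-1^-2·+1^-8 = +1.
(a,b)_2: α=-10, β=-3; u≡5, v≡5 (mod 8); ε(u)ε(v)=0·0, αω(v)=-10·1, βω(u)=-3·1; sum ≡ 1  ⇒  -1.
(a,b)_3: α=-10, u≡1; β=-4, v≡2 (mod 3); (1|3)=+1, (2|3)=-1; sign (−1)^0·+1^-4·-1^-10 = +1.
Ram(-24035, 1178) = {2, 5, 23, 31}; no ℚ_2-point on the conic.

[2, 5, 23, 31]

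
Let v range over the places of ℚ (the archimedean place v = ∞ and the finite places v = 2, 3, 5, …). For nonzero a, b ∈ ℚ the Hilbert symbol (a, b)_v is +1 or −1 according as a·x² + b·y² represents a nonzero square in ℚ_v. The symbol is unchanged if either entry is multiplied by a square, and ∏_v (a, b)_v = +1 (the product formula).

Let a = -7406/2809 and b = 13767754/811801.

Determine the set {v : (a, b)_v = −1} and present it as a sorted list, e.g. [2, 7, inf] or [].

Mod squares: a ≡ -14, b ≡ 154. Check v ∈ {∞, 2, 7, 11, 13, 17, 23, 53}.
v=53: a=53^-2·(≡14), b=53^-2·(≡33) mod 53; (14|53)=-1, (33|53)=-1; (−1)^{-2·-2·26}·(-1)^-2·(-1)^-2 = +1.
v=23: a=23^2·(≡3), b=23^2·(≡8) mod 23; (3|23)=+1, (8|23)=+1; (−1)^{2·2·11}·(+1)^2·(+1)^2 = +1.
v=2: v_2(a)=1, v_2(b)=1; units ≡ 1, 5 (mod 8); ε·ε+αω+βω = 0·0+1·1+1·0 ≡ 1  ⇒  (a,b)_2 = -1.
v=17: a=17^0·(≡10), b=17^-2·(≡8) mod 17; (10|17)=-1, (8|17)=+1; (−1)^{0·-2·8}·(-1)^-2·(+1)^0 = +1.
v=7: a=7^1·(≡3), b=7^1·(≡1) mod 7; (3|7)=-1, (1|7)=+1; (−1)^{1·1·3}·(-1)^1·(+1)^1 = +1.
v=13: a=13^0·(≡4), b=13^2·(≡7) mod 13; (4|13)=+1, (7|13)=-1; (−1)^{0·2·6}·(+1)^2·(-1)^0 = +1.
v=∞: -14 < 0 and 154 > 0  ⇒  (a,b)_∞ = +1.
v=11: a=11^0·(≡2), b=11^1·(≡1) mod 11; (2|11)=-1, (1|11)=+1; (−1)^{0·1·5}·(-1)^1·(+1)^0 = -1.
|Ram(-14, 154)| = 2, even; anisotropic at {2, 11}.

[2, 11]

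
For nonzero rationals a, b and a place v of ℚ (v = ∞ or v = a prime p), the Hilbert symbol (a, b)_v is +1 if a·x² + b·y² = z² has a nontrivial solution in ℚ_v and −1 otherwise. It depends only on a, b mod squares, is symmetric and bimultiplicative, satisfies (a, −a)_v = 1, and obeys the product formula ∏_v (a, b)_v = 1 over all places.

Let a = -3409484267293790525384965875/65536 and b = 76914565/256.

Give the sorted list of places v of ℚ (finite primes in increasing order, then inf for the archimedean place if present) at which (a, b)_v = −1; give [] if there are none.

(a, b) ≡ (-38738256115, 1569685) mod (ℚ^×)²; places V = {2, 3, 5, 7, 13, 19, 23, 29, 31, 37, 41, ∞}.
(a,b)_41: α=3, u≡15; β=1, v≡1 (mod 41); (15|41)=-1, (1|41)=+1; sign (−1)^0·-1^1·+1^3 = -1.
(a,b)_13: α=3, u≡5; β=1, v≡4 (mod 13); (5|13)=-1, (4|13)=+1; sign (−1)^0·-1^1·+1^3 = -1.
(a,b)_31: α=3, u≡15; β=1, v≡27 (mod 31); (15|31)=-1, (27|31)=-1; sign (−1)^1·-1^1·-1^3 = -1.
(a,b)_29: α=1, u≡5; β=0, v≡21 (mod 29); (5|29)=+1, (21|29)=-1; sign (−1)^0·+1^0·-1^1 = -1.
(a,b)_19: α=3, u≡7; β=1, v≡10 (mod 19); (7|19)=+1, (10|19)=-1; sign (−1)^1·+1^1·-1^3 = +1.
(a,b)_23: α=1, u≡9; β=0, v≡4 (mod 23); (9|23)=+1, (4|23)=+1; sign (−1)^0·+1^0·+1^1 = +1.
(a,b)_∞: sgn(-38738256115)=−, sgn(1569685)=+, so +1.
(a,b)_37: α=1, u≡11; β=0, v≡12 (mod 37); (11|37)=+1, (12|37)=+1; sign (−1)^0·+1^0·+1^1 = +1.
(a,b)_2: α=-16, β=-8; u≡5, v≡5 (mod 8); ε(u)ε(v)=0·0, αω(v)=-16·1, βω(u)=-8·1; sum ≡ 0  ⇒  +1.
(a,b)_3: α=6, u≡2; β=0, v≡1 (mod 3); (2|3)=-1, (1|3)=+1; sign (−1)^0·-1^0·+1^6 = +1.
(a,b)_7: α=2, u≡2; β=2, v≡3 (mod 7); (2|7)=+1, (3|7)=-1; sign (−1)^0·+1^2·-1^2 = +1.
(a,b)_5: α=3, u≡3; β=1, v≡3 (mod 5); (3|5)=-1, (3|5)=-1; sign (−1)^0·-1^1·-1^3 = +1.
|Ram(-38738256115, 1569685)| = 4, even; anisotropic at {13, 29, 31, 41}.

[13, 29, 31, 41]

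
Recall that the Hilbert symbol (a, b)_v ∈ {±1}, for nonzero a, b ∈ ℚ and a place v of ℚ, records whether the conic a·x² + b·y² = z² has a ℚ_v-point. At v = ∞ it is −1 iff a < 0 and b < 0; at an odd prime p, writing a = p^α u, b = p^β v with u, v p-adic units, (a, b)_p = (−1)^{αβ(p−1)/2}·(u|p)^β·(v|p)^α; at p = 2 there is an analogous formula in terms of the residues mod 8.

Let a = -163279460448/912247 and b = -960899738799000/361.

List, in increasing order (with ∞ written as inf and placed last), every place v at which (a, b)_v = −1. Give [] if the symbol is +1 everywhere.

[3, 7, 13, inf]

(a, b) ≡ (-4186, -7590) mod (ℚ^×)²; places V = {2, 3, 5, 7, 11, 13, 17, 19, 23, ∞}.
(a,b)_7: α=-1, u≡4; β=2, v≡6 (mod 7); (4|7)=+1, (6|7)=-1; sign (−1)^0·+1^2·-1^-1 = -1.
(a,b)_5: α=0, u≡1; β=3, v≡3 (mod 5); (1|5)=+1, (3|5)=-1; sign (−1)^0·+1^3·-1^0 = +1.
(a,b)_∞: sgn(-4186)=−, sgn(-7590)=−, so -1.
(a,b)_3: α=10, u≡2; β=1, v≡2 (mod 3); (2|3)=-1, (2|3)=-1; sign (−1)^0·-1^1·-1^10 = -1.
(a,b)_19: α=-4, u≡8; β=-2, v≡14 (mod 19); (8|19)=-1, (14|19)=-1; sign (−1)^0·-1^-2·-1^-4 = +1.
(a,b)_11: α=0, u≡1; β=1, v≡9 (mod 11); (1|11)=+1, (9|11)=+1; sign (−1)^0·+1^1·+1^0 = +1.
(a,b)_13: α=1, u≡10; β=2, v≡5 (mod 13); (10|13)=+1, (5|13)=-1; sign (−1)^0·+1^2·-1^1 = -1.
(a,b)_17: α=2, u≡16; β=2, v≡16 (mod 17); (16|17)=+1, (16|17)=+1; sign (−1)^0·+1^2·+1^2 = +1.
(a,b)_23: α=1, u≡12; β=3, v≡17 (mod 23); (12|23)=+1, (17|23)=-1; sign (−1)^1·+1^3·-1^1 = +1.
(a,b)_2: α=5, β=3; u≡3, v≡5 (mod 8); ε(u)ε(v)=1·0, αω(v)=5·1, βω(u)=3·1; sum ≡ 0  ⇒  +1.
|Ram(-4186, -7590)| = 4, even; anisotropic at {3, 7, 13, ∞}.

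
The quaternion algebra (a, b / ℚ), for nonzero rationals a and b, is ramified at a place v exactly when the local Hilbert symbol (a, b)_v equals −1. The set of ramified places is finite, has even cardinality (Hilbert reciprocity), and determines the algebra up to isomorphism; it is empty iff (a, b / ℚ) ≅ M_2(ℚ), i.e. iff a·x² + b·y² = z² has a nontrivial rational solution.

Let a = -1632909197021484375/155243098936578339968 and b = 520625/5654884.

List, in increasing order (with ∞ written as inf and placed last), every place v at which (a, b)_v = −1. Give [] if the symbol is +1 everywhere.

[7, 17]

(a, b) ≡ (-238, 17) mod (ℚ^×)²; places V = {2, 3, 5, 7, 17, 19, 29, 41, ∞}.
(a,b)_2: α=-7, β=-2; u≡1, v≡1 (mod 8); ε(u)ε(v)=0·0, αω(v)=-7·0, βω(u)=-2·0; sum ≡ 0  ⇒  +1.
(a,b)_3: α=4, u≡2; β=0, v≡2 (mod 3); (2|3)=-1, (2|3)=-1; sign (−1)^0·-1^0·-1^4 = +1.
(a,b)_7: α=5, u≡4; β=2, v≡5 (mod 7); (4|7)=+1, (5|7)=-1; sign (−1)^0·+1^2·-1^5 = -1.
(a,b)_5: α=12, u≡3; β=4, v≡2 (mod 5); (3|5)=-1, (2|5)=-1; sign (−1)^0·-1^4·-1^12 = +1.
(a,b)_19: α=-2, u≡5; β=0, v≡7 (mod 19); (5|19)=+1, (7|19)=+1; sign (−1)^0·+1^0·+1^-2 = +1.
(a,b)_29: α=-4, u≡13; β=-2, v≡3 (mod 29); (13|29)=+1, (3|29)=-1; sign (−1)^0·+1^-2·-1^-4 = +1.
(a,b)_17: α=3, u≡7; β=1, v≡2 (mod 17); (7|17)=-1, (2|17)=+1; sign (−1)^0·-1^1·+1^3 = -1.
(a,b)_41: α=-6, u≡32; β=-2, v≡24 (mod 41); (32|41)=+1, (24|41)=-1; sign (−1)^0·+1^-2·-1^-6 = +1.
(a,b)_∞: sgn(-238)=−, sgn(17)=+, so +1.
Ram(-238, 17) = {7, 17}; no ℚ_7-point on the conic.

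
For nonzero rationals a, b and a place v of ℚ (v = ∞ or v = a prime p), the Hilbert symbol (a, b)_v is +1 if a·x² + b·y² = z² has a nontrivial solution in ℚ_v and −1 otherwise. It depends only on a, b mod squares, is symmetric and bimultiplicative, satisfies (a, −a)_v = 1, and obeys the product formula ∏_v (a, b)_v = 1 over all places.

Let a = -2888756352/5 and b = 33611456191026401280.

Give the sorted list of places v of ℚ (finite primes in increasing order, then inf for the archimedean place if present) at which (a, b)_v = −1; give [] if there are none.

(a, b) ≡ (-25076010, 145) mod (ℚ^×)²; places V = {2, 3, 5, 19, 29, 37, 41, ∞}.
(a,b)_41: α=1, u≡17; β=2, v≡26 (mod 41); (17|41)=-1, (26|41)=-1; sign (−1)^0·-1^2·-1^1 = -1.
(a,b)_3: α=3, u≡2; β=4, v≡1 (mod 3); (2|3)=-1, (1|3)=+1; sign (−1)^0·-1^4·+1^3 = +1.
(a,b)_19: α=1, u≡7; β=2, v≡3 (mod 19); (7|19)=+1, (3|19)=-1; sign (−1)^0·+1^2·-1^1 = -1.
(a,b)_∞: sgn(-25076010)=−, sgn(145)=+, so +1.
(a,b)_29: α=1, u≡3; β=3, v≡24 (mod 29); (3|29)=-1, (24|29)=+1; sign (−1)^0·-1^3·+1^1 = -1.
(a,b)_2: α=7, β=12; u≡3, v≡1 (mod 8); ε(u)ε(v)=1·0, αω(v)=7·0, βω(u)=12·1; sum ≡ 0  ⇒  +1.
(a,b)_37: α=1, u≡11; β=2, v≡10 (mod 37); (11|37)=+1, (10|37)=+1; sign (−1)^0·+1^2·+1^1 = +1.
(a,b)_5: α=-1, u≡3; β=1, v≡1 (mod 5); (3|5)=-1, (1|5)=+1; sign (−1)^0·-1^1·+1^-1 = -1.
Ram(-25076010, 145) = {5, 19, 29, 41}; no ℚ_5-point on the conic.

[5, 19, 29, 41]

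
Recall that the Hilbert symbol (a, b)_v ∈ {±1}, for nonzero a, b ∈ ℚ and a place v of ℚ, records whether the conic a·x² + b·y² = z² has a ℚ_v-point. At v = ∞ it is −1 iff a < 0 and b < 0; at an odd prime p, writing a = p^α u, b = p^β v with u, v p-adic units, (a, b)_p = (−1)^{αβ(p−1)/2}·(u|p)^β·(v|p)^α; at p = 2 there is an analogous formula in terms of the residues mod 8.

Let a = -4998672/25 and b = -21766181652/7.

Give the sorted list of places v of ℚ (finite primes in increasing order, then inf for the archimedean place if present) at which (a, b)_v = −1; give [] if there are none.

Mod squares: a ≡ -3857, b ≡ -144739. Check v ∈ {∞, 2, 3, 5, 7, 19, 23, 29, 31}.
v=2: v_2(a)=4, v_2(b)=2; units ≡ 7, 5 (mod 8); ε·ε+αω+βω = 1·0+4·1+2·0 ≡ 0  ⇒  (a,b)_2 = +1.
v=31: a=31^0·(≡18), b=31^1·(≡6) mod 31; (18|31)=+1, (6|31)=-1; (−1)^{0·1·15}·(+1)^1·(-1)^0 = +1.
v=∞: -3857 < 0 and -144739 < 0  ⇒  (a,b)_∞ = -1.
v=3: a=3^4·(≡1), b=3^6·(≡2) mod 3; (1|3)=+1, (2|3)=-1; (−1)^{4·6·1}·(+1)^6·(-1)^4 = +1.
v=23: a=23^0·(≡5), b=23^1·(≡13) mod 23; (5|23)=-1, (13|23)=+1; (−1)^{0·1·11}·(-1)^1·(+1)^0 = -1.
v=29: a=29^1·(≡27), b=29^1·(≡21) mod 29; (27|29)=-1, (21|29)=-1; (−1)^{1·1·14}·(-1)^1·(-1)^1 = +1.
v=7: a=7^1·(≡4), b=7^-1·(≡2) mod 7; (4|7)=+1, (2|7)=+1; (−1)^{1·-1·3}·(+1)^-1·(+1)^1 = -1.
v=5: a=5^-2·(≡3), b=5^0·(≡4) mod 5; (3|5)=-1, (4|5)=+1; (−1)^{-2·0·2}·(-1)^0·(+1)^-2 = +1.
v=19: a=19^1·(≡4), b=19^2·(≡18) mod 19; (4|19)=+1, (18|19)=-1; (−1)^{1·2·9}·(+1)^2·(-1)^1 = -1.
Ram(-3857, -144739) = {7, 19, 23, ∞}; no ℚ_7-point on the conic.

[7, 19, 23, inf]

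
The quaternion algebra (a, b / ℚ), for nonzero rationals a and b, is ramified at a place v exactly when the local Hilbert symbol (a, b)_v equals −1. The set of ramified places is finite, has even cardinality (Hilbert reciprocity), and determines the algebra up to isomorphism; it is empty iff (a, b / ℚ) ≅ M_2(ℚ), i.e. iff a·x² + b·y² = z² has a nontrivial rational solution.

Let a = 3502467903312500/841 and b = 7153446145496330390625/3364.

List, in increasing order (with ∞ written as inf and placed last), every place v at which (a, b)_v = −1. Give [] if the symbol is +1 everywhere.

(a, b) ≡ (57293, 4945) mod (ℚ^×)²; places V = {2, 3, 5, 23, 29, 43, 47, 53, ∞}.
(a,b)_2: α=2, β=-2; u≡5, v≡1 (mod 8); ε(u)ε(v)=0·0, αω(v)=2·0, βω(u)=-2·1; sum ≡ 0  ⇒  +1.
(a,b)_∞: sgn(57293)=+, sgn(4945)=+, so +1.
(a,b)_47: α=1, u≡23; β=2, v≡19 (mod 47); (23|47)=-1, (19|47)=-1; sign (−1)^0·-1^2·-1^1 = -1.
(a,b)_29: α=-2, u≡27; β=-2, v≡11 (mod 29); (27|29)=-1, (11|29)=-1; sign (−1)^0·-1^-2·-1^-2 = +1.
(a,b)_5: α=6, u≡2; β=7, v≡1 (mod 5); (2|5)=-1, (1|5)=+1; sign (−1)^0·-1^7·+1^6 = -1.
(a,b)_23: α=3, u≡10; β=5, v≡2 (mod 23); (10|23)=-1, (2|23)=+1; sign (−1)^1·-1^5·+1^3 = +1.
(a,b)_43: α=2, u≡16; β=3, v≡42 (mod 43); (16|43)=+1, (42|43)=-1; sign (−1)^0·+1^3·-1^2 = +1.
(a,b)_53: α=1, u≡31; β=0, v≡49 (mod 53); (31|53)=-1, (49|53)=+1; sign (−1)^0·-1^0·+1^1 = +1.
(a,b)_3: α=0, u≡2; β=4, v≡1 (mod 3); (2|3)=-1, (1|3)=+1; sign (−1)^0·-1^4·+1^0 = +1.
Ram(57293, 4945) = {5, 47}; no ℚ_5-point on the conic.

[5, 47]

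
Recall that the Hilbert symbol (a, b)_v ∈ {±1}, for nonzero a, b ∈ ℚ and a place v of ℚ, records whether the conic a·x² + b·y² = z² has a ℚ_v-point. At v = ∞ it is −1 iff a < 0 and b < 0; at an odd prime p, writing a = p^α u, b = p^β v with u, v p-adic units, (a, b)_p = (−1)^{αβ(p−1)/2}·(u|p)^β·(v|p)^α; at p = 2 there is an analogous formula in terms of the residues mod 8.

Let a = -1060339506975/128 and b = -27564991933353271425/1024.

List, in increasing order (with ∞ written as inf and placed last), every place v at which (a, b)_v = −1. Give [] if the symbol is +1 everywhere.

[3, 7, 17, inf]

(a, b) ≡ (-238, -2697) mod (ℚ^×)²; places V = {2, 3, 5, 7, 17, 29, 31, ∞}.
(a,b)_3: α=2, u≡2; β=7, v≡1 (mod 3); (2|3)=-1, (1|3)=+1; sign (−1)^0·-1^7·+1^2 = -1.
(a,b)_29: α=2, u≡24; β=3, v≡24 (mod 29); (24|29)=+1, (24|29)=+1; sign (−1)^0·+1^3·+1^2 = +1.
(a,b)_7: α=3, u≡4; β=4, v≡5 (mod 7); (4|7)=+1, (5|7)=-1; sign (−1)^0·+1^4·-1^3 = -1.
(a,b)_5: α=2, u≡2; β=2, v≡2 (mod 5); (2|5)=-1, (2|5)=-1; sign (−1)^0·-1^2·-1^2 = +1.
(a,b)_17: α=1, u≡6; β=2, v≡7 (mod 17); (6|17)=-1, (7|17)=-1; sign (−1)^0·-1^2·-1^1 = -1.
(a,b)_2: α=-7, β=-10; u≡1, v≡7 (mod 8); ε(u)ε(v)=0·1, αω(v)=-7·0, βω(u)=-10·0; sum ≡ 0  ⇒  +1.
(a,b)_∞: sgn(-238)=−, sgn(-2697)=−, so -1.
(a,b)_31: α=2, u≡7; β=3, v≡26 (mod 31); (7|31)=+1, (26|31)=-1; sign (−1)^0·+1^3·-1^2 = +1.
Ram(-238, -2697) = {3, 7, 17, ∞}; no ℚ_3-point on the conic.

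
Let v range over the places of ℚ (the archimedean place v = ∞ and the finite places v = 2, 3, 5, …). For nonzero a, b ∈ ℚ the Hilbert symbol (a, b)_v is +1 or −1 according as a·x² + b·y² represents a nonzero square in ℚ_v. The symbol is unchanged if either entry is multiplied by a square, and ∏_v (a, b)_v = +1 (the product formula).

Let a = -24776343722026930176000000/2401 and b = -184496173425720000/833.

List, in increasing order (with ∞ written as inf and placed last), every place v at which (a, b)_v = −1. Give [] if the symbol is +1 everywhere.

(a, b) ≡ (-383801, -464899) mod (ℚ^×)²; places V = {2, 3, 5, 7, 11, 13, 17, 23, 29, 37, 41, ∞}.
(a,b)_3: α=4, u≡1; β=6, v≡2 (mod 3); (1|3)=+1, (2|3)=-1; sign (−1)^0·+1^6·-1^4 = +1.
(a,b)_∞: sgn(-383801)=−, sgn(-464899)=−, so -1.
(a,b)_5: α=6, u≡1; β=4, v≡1 (mod 5); (1|5)=+1, (1|5)=+1; sign (−1)^0·+1^4·+1^6 = +1.
(a,b)_41: α=1, u≡3; β=1, v≡4 (mod 41); (3|41)=-1, (4|41)=+1; sign (−1)^0·-1^1·+1^1 = -1.
(a,b)_17: α=0, u≡1; β=-1, v≡3 (mod 17); (1|17)=+1, (3|17)=-1; sign (−1)^0·+1^-1·-1^0 = +1.
(a,b)_23: α=1, u≡21; β=1, v≡2 (mod 23); (21|23)=-1, (2|23)=+1; sign (−1)^1·-1^1·+1^1 = +1.
(a,b)_7: α=-4, u≡4; β=-2, v≡3 (mod 7); (4|7)=+1, (3|7)=-1; sign (−1)^0·+1^-2·-1^-4 = +1.
(a,b)_11: α=1, u≡9; β=0, v≡3 (mod 11); (9|11)=+1, (3|11)=+1; sign (−1)^0·+1^0·+1^1 = +1.
(a,b)_2: α=18, β=6; u≡7, v≡5 (mod 8); ε(u)ε(v)=1·0, αω(v)=18·1, βω(u)=6·0; sum ≡ 0  ⇒  +1.
(a,b)_13: α=2, u≡2; β=2, v≡6 (mod 13); (2|13)=-1, (6|13)=-1; sign (−1)^0·-1^2·-1^2 = +1.
(a,b)_29: α=2, u≡19; β=1, v≡5 (mod 29); (19|29)=-1, (5|29)=+1; sign (−1)^0·-1^1·+1^2 = -1.
(a,b)_37: α=3, u≡31; β=2, v≡31 (mod 37); (31|37)=-1, (31|37)=-1; sign (−1)^0·-1^2·-1^3 = -1.
Ram(-383801, -464899) = {29, 37, 41, ∞}; no ℚ_29-point on the conic.

[29, 37, 41, inf]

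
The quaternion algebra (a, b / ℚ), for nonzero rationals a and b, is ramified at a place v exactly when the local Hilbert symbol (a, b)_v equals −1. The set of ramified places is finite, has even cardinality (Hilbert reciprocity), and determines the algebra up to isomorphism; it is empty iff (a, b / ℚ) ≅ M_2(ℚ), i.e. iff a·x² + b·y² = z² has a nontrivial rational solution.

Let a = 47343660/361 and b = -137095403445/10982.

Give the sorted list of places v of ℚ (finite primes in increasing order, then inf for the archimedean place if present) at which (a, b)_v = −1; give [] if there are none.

Mod squares: a ≡ 70035, b ≡ -380570190. Check v ∈ {∞, 2, 3, 5, 7, 11, 13, 17, 19, 23, 29}.
v=2: v_2(a)=2, v_2(b)=-1; units ≡ 3, 1 (mod 8); ε·ε+αω+βω = 1·0+2·0+-1·1 ≡ 1  ⇒  (a,b)_2 = -1.
v=13: a=13^2·(≡12), b=13^3·(≡5) mod 13; (12|13)=+1, (5|13)=-1; (−1)^{2·3·6}·(+1)^3·(-1)^2 = +1.
v=5: a=5^1·(≡2), b=5^1·(≡3) mod 5; (2|5)=-1, (3|5)=-1; (−1)^{1·1·2}·(-1)^1·(-1)^1 = +1.
v=∞: 70035 > 0 and -380570190 < 0  ⇒  (a,b)_∞ = +1.
v=17: a=17^0·(≡5), b=17^-2·(≡1) mod 17; (5|17)=-1, (1|17)=+1; (−1)^{0·-2·8}·(-1)^-2·(+1)^0 = +1.
v=29: a=29^1·(≡10), b=29^1·(≡24) mod 29; (10|29)=-1, (24|29)=+1; (−1)^{1·1·14}·(-1)^1·(+1)^1 = -1.
v=11: a=11^0·(≡5), b=11^1·(≡5) mod 11; (5|11)=+1, (5|11)=+1; (−1)^{0·1·5}·(+1)^1·(+1)^0 = +1.
v=19: a=19^-2·(≡11), b=19^-1·(≡3) mod 19; (11|19)=+1, (3|19)=-1; (−1)^{-2·-1·9}·(+1)^-1·(-1)^-2 = +1.
v=7: a=7^1·(≡2), b=7^1·(≡3) mod 7; (2|7)=+1, (3|7)=-1; (−1)^{1·1·3}·(+1)^1·(-1)^1 = +1.
v=3: a=3^1·(≡2), b=3^5·(≡1) mod 3; (2|3)=-1, (1|3)=+1; (−1)^{1·5·1}·(-1)^5·(+1)^1 = +1.
v=23: a=23^1·(≡18), b=23^1·(≡15) mod 23; (18|23)=+1, (15|23)=-1; (−1)^{1·1·11}·(+1)^1·(-1)^1 = +1.
Ram(70035, -380570190) = {2, 29}; no ℚ_2-point on the conic.

[2, 29]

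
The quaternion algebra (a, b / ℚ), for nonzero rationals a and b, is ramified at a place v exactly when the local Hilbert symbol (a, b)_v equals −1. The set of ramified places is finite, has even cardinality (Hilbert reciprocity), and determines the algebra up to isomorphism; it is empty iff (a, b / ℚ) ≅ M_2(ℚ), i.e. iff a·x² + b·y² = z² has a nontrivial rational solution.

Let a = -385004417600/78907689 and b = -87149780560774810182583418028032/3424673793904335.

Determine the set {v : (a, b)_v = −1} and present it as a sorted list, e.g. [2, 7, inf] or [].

[2, 11, 19, inf]

(a, b) ≡ (-209, -2145) mod (ℚ^×)²; places V = {2, 3, 5, 7, 11, 13, 19, 23, 29, 37, 47, ∞}.
(a,b)_29: α=2, u≡1; β=6, v≡6 (mod 29); (1|29)=+1, (6|29)=+1; sign (−1)^0·+1^6·+1^2 = +1.
(a,b)_23: α=0, u≡19; β=2, v≡11 (mod 23); (19|23)=-1, (11|23)=-1; sign (−1)^0·-1^2·-1^0 = +1.
(a,b)_3: α=-6, u≡1; β=-17, v≡2 (mod 3); (1|3)=+1, (2|3)=-1; sign (−1)^0·+1^-17·-1^-6 = +1.
(a,b)_13: α=0, u≡1; β=1, v≡9 (mod 13); (1|13)=+1, (9|13)=+1; sign (−1)^0·+1^1·+1^0 = +1.
(a,b)_47: α=-2, u≡38; β=-2, v≡24 (mod 47); (38|47)=-1, (24|47)=+1; sign (−1)^0·-1^-2·+1^-2 = +1.
(a,b)_37: α=2, u≡18; β=4, v≡27 (mod 37); (18|37)=-1, (27|37)=+1; sign (−1)^0·-1^4·+1^2 = +1.
(a,b)_19: α=1, u≡13; β=4, v≡8 (mod 19); (13|19)=-1, (8|19)=-1; sign (−1)^0·-1^4·-1^1 = -1.
(a,b)_7: α=-2, u≡4; β=-4, v≡2 (mod 7); (4|7)=+1, (2|7)=+1; sign (−1)^0·+1^-4·+1^-2 = +1.
(a,b)_5: α=2, u≡4; β=-1, v≡4 (mod 5); (4|5)=+1, (4|5)=+1; sign (−1)^0·+1^-1·+1^2 = +1.
(a,b)_2: α=6, β=16; u≡7, v≡7 (mod 8); ε(u)ε(v)=1·1, αω(v)=6·0, βω(u)=16·0; sum ≡ 1  ⇒  -1.
(a,b)_∞: sgn(-209)=−, sgn(-2145)=−, so -1.
(a,b)_11: α=1, u≡4; β=3, v≡1 (mod 11); (4|11)=+1, (1|11)=+1; sign (−1)^1·+1^3·+1^1 = -1.
(-209, -2145 / ℚ) ramifies at {2, 11, 19, ∞}: a division algebra.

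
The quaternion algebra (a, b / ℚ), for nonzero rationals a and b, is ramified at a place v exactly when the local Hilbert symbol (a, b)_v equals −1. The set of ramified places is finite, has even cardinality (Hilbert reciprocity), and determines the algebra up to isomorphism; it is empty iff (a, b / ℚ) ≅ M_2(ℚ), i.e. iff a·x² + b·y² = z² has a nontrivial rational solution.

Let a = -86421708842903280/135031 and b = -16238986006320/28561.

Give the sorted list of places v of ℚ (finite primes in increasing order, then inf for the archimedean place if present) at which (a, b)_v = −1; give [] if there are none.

[17, 23, 47, inf]

(a, b) ≡ (-7075145, -3995) mod (ℚ^×)²; places V = {2, 3, 5, 7, 11, 13, 17, 23, 47, ∞}.
(a,b)_7: α=7, u≡2; β=2, v≡2 (mod 7); (2|7)=+1, (2|7)=+1; sign (−1)^0·+1^2·+1^7 = +1.
(a,b)_13: α=-2, u≡4; β=-4, v≡1 (mod 13); (4|13)=+1, (1|13)=+1; sign (−1)^0·+1^-4·+1^-2 = +1.
(a,b)_23: α=3, u≡22; β=2, v≡10 (mod 23); (22|23)=-1, (10|23)=-1; sign (−1)^0·-1^2·-1^3 = -1.
(a,b)_5: α=1, u≡4; β=1, v≡1 (mod 5); (4|5)=+1, (1|5)=+1; sign (−1)^0·+1^1·+1^1 = +1.
(a,b)_3: α=4, u≡1; β=4, v≡1 (mod 3); (1|3)=+1, (1|3)=+1; sign (−1)^0·+1^4·+1^4 = +1.
(a,b)_2: α=4, β=4; u≡7, v≡5 (mod 8); ε(u)ε(v)=1·0, αω(v)=4·1, βω(u)=4·0; sum ≡ 0  ⇒  +1.
(a,b)_∞: sgn(-7075145)=−, sgn(-3995)=−, so -1.
(a,b)_17: α=-1, u≡4; β=1, v≡6 (mod 17); (4|17)=+1, (6|17)=-1; sign (−1)^0·+1^1·-1^-1 = -1.
(a,b)_47: α=-1, u≡36; β=1, v≡21 (mod 47); (36|47)=+1, (21|47)=+1; sign (−1)^1·+1^1·+1^-1 = -1.
(a,b)_11: α=3, u≡10; β=2, v≡4 (mod 11); (10|11)=-1, (4|11)=+1; sign (−1)^0·-1^2·+1^3 = +1.
Ram(-7075145, -3995) = {17, 23, 47, ∞}; no ℚ_17-point on the conic.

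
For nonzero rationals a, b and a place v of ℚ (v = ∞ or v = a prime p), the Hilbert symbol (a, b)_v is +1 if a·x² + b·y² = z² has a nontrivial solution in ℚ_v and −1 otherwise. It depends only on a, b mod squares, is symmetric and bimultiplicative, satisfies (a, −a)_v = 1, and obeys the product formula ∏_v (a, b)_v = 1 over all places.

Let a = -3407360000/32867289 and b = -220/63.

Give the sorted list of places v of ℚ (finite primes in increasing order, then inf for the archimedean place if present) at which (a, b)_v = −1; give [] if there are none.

(a, b) ≡ (-11, -385) mod (ℚ^×)²; places V = {2, 3, 5, 7, 11, 13, ∞}.
(a,b)_7: α=-4, u≡3; β=-1, v≡2 (mod 7); (3|7)=-1, (2|7)=+1; sign (−1)^0·-1^-1·+1^-4 = -1.
(a,b)_∞: sgn(-11)=−, sgn(-385)=−, so -1.
(a,b)_2: α=12, β=2; u≡5, v≡7 (mod 8); ε(u)ε(v)=0·1, αω(v)=12·0, βω(u)=2·1; sum ≡ 0  ⇒  +1.
(a,b)_5: α=4, u≡1; β=1, v≡2 (mod 5); (1|5)=+1, (2|5)=-1; sign (−1)^0·+1^1·-1^4 = +1.
(a,b)_11: α=3, u≡2; β=1, v≡3 (mod 11); (2|11)=-1, (3|11)=+1; sign (−1)^1·-1^1·+1^3 = +1.
(a,b)_13: α=-2, u≡8; β=0, v≡6 (mod 13); (8|13)=-1, (6|13)=-1; sign (−1)^0·-1^0·-1^-2 = +1.
(a,b)_3: α=-4, u≡1; β=-2, v≡2 (mod 3); (1|3)=+1, (2|3)=-1; sign (−1)^0·+1^-2·-1^-4 = +1.
|Ram(-11, -385)| = 2, even; anisotropic at {7, ∞}.

[7, inf]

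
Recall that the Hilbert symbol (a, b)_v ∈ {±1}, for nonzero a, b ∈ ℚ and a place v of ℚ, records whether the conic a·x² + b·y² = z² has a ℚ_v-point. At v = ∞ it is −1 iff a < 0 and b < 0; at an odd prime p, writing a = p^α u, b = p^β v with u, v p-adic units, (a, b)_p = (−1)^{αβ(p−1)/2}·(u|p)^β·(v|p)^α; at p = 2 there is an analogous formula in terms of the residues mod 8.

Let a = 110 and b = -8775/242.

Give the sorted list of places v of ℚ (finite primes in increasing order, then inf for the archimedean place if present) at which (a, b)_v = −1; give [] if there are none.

(a, b) ≡ (110, -78) mod (ℚ^×)²; places V = {2, 3, 5, 11, 13, ∞}.
(a,b)_∞: sgn(110)=+, sgn(-78)=−, so +1.
(a,b)_13: α=0, u≡6; β=1, v≡5 (mod 13); (6|13)=-1, (5|13)=-1; sign (−1)^0·-1^1·-1^0 = -1.
(a,b)_11: α=1, u≡10; β=-2, v≡7 (mod 11); (10|11)=-1, (7|11)=-1; sign (−1)^0·-1^-2·-1^1 = -1.
(a,b)_2: α=1, β=-1; u≡7, v≡1 (mod 8); ε(u)ε(v)=1·0, αω(v)=1·0, βω(u)=-1·0; sum ≡ 0  ⇒  +1.
(a,b)_5: α=1, u≡2; β=2, v≡2 (mod 5); (2|5)=-1, (2|5)=-1; sign (−1)^0·-1^2·-1^1 = -1.
(a,b)_3: α=0, u≡2; β=3, v≡1 (mod 3); (2|3)=-1, (1|3)=+1; sign (−1)^0·-1^3·+1^0 = -1.
(110, -78 / ℚ) ramifies at {3, 5, 11, 13}: a division algebra.

[3, 5, 11, 13]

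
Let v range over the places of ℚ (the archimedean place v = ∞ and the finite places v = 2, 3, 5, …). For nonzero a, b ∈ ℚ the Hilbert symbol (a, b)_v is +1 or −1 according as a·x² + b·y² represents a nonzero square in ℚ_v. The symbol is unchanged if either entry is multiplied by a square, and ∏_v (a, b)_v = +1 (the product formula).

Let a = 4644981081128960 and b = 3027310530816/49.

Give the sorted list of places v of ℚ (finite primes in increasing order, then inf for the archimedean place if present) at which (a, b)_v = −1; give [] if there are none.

(a, b) ≡ (8107385, 2001) mod (ℚ^×)²; places V = {2, 3, 5, 7, 11, 13, 17, 23, 29, ∞}.
(a,b)_13: α=1, u≡3; β=2, v≡10 (mod 13); (3|13)=+1, (10|13)=+1; sign (−1)^0·+1^2·+1^1 = +1.
(a,b)_11: α=3, u≡8; β=2, v≡6 (mod 11); (8|11)=-1, (6|11)=-1; sign (−1)^0·-1^2·-1^3 = -1.
(a,b)_23: α=1, u≡14; β=1, v≡8 (mod 23); (14|23)=-1, (8|23)=+1; sign (−1)^1·-1^1·+1^1 = +1.
(a,b)_29: α=1, u≡25; β=1, v≡11 (mod 29); (25|29)=+1, (11|29)=-1; sign (−1)^0·+1^1·-1^1 = -1.
(a,b)_2: α=14, β=8; u≡1, v≡1 (mod 8); ε(u)ε(v)=0·0, αω(v)=14·0, βω(u)=8·0; sum ≡ 0  ⇒  +1.
(a,b)_3: α=0, u≡2; β=1, v≡1 (mod 3); (2|3)=-1, (1|3)=+1; sign (−1)^0·-1^1·+1^0 = -1.
(a,b)_∞: sgn(8107385)=+, sgn(2001)=+, so +1.
(a,b)_7: α=0, u≡5; β=-2, v≡5 (mod 7); (5|7)=-1, (5|7)=-1; sign (−1)^0·-1^-2·-1^0 = +1.
(a,b)_5: α=1, u≡2; β=0, v≡4 (mod 5); (2|5)=-1, (4|5)=+1; sign (−1)^0·-1^0·+1^1 = +1.
(a,b)_17: α=3, u≡2; β=2, v≡12 (mod 17); (2|17)=+1, (12|17)=-1; sign (−1)^0·+1^2·-1^3 = -1.
|Ram(8107385, 2001)| = 4, even; anisotropic at {3, 11, 17, 29}.

[3, 11, 17, 29]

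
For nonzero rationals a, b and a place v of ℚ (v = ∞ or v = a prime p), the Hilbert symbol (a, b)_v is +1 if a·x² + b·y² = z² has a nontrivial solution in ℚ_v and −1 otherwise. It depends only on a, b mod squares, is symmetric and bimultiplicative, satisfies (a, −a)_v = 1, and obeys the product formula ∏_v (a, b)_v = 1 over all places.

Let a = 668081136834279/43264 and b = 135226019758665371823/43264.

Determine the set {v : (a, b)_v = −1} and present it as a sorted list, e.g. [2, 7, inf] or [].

[2, 31, 37, 43]

(a, b) ≡ (152551, 25327) mod (ℚ^×)²; places V = {2, 3, 7, 13, 19, 31, 37, 43, ∞}.
(a,b)_37: α=1, u≡36; β=2, v≡19 (mod 37); (36|37)=+1, (19|37)=-1; sign (−1)^0·+1^2·-1^1 = -1.
(a,b)_3: α=8, u≡1; β=16, v≡1 (mod 3); (1|3)=+1, (1|3)=+1; sign (−1)^0·+1^16·+1^8 = +1.
(a,b)_31: α=1, u≡22; β=1, v≡21 (mod 31); (22|31)=-1, (21|31)=-1; sign (−1)^1·-1^1·-1^1 = -1.
(a,b)_2: α=-8, β=-8; u≡7, v≡7 (mod 8); ε(u)ε(v)=1·1, αω(v)=-8·0, βω(u)=-8·0; sum ≡ 1  ⇒  -1.
(a,b)_19: α=3, u≡16; β=1, v≡3 (mod 19); (16|19)=+1, (3|19)=-1; sign (−1)^1·+1^1·-1^3 = +1.
(a,b)_13: α=-2, u≡10; β=-2, v≡3 (mod 13); (10|13)=+1, (3|13)=+1; sign (−1)^0·+1^-2·+1^-2 = +1.
(a,b)_7: α=1, u≡4; β=2, v≡4 (mod 7); (4|7)=+1, (4|7)=+1; sign (−1)^0·+1^2·+1^1 = +1.
(a,b)_43: α=2, u≡18; β=3, v≡29 (mod 43); (18|43)=-1, (29|43)=-1; sign (−1)^0·-1^3·-1^2 = -1.
(a,b)_∞: sgn(152551)=+, sgn(25327)=+, so +1.
|Ram(152551, 25327)| = 4, even; anisotropic at {2, 31, 37, 43}.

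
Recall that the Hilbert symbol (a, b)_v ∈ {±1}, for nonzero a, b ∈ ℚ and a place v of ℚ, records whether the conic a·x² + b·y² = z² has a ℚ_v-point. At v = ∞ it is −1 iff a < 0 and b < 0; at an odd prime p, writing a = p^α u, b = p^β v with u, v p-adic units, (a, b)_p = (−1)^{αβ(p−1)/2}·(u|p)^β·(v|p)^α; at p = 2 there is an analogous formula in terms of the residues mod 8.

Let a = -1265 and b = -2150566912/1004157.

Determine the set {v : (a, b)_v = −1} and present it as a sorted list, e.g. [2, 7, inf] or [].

[23, inf]

Mod squares: a ≡ -1265, b ≡ -10879. Check v ∈ {∞, 2, 3, 5, 7, 11, 13, 17, 23, 43}.
v=17: a=17^0·(≡10), b=17^2·(≡2) mod 17; (10|17)=-1, (2|17)=+1; (−1)^{0·2·8}·(-1)^2·(+1)^0 = +1.
v=2: v_2(a)=0, v_2(b)=10; units ≡ 7, 1 (mod 8); ε·ε+αω+βω = 1·0+0·0+10·0 ≡ 0  ⇒  (a,b)_2 = +1.
v=5: a=5^1·(≡2), b=5^0·(≡4) mod 5; (2|5)=-1, (4|5)=+1; (−1)^{1·0·2}·(-1)^0·(+1)^1 = +1.
v=11: a=11^1·(≡6), b=11^-1·(≡5) mod 11; (6|11)=-1, (5|11)=+1; (−1)^{1·-1·5}·(-1)^-1·(+1)^1 = +1.
v=∞: -1265 < 0 and -10879 < 0  ⇒  (a,b)_∞ = -1.
v=23: a=23^1·(≡14), b=23^-1·(≡22) mod 23; (14|23)=-1, (22|23)=-1; (−1)^{1·-1·11}·(-1)^-1·(-1)^1 = -1.
v=13: a=13^0·(≡9), b=13^2·(≡8) mod 13; (9|13)=+1, (8|13)=-1; (−1)^{0·2·6}·(+1)^2·(-1)^0 = +1.
v=43: a=43^0·(≡25), b=43^1·(≡26) mod 43; (25|43)=+1, (26|43)=-1; (−1)^{0·1·21}·(+1)^1·(-1)^0 = +1.
v=3: a=3^0·(≡1), b=3^-4·(≡2) mod 3; (1|3)=+1, (2|3)=-1; (−1)^{0·-4·1}·(+1)^-4·(-1)^0 = +1.
v=7: a=7^0·(≡2), b=7^-2·(≡6) mod 7; (2|7)=+1, (6|7)=-1; (−1)^{0·-2·3}·(+1)^-2·(-1)^0 = +1.
Ram(-1265, -10879) = {23, ∞}; no ℚ_23-point on the conic.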